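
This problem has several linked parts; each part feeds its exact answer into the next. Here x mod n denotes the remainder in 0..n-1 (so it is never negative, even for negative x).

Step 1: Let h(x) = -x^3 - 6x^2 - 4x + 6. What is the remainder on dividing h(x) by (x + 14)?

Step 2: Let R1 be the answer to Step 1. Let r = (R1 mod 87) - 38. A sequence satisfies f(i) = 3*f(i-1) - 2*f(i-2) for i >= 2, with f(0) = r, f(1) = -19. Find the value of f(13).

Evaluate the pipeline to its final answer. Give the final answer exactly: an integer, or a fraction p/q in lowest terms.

-368569

Step 1: remainder = value at the root: -1*(-14)^3 - 6*(-14)^2 - 4*(-14)^1 + 6 = (2744) + (-1176) + (56) + (6) = 1630; answer 1630
Step 2: R1 = 1630; r = 26; f(2) = 3*(-19) - 2*(26) = -109; iterating: f(2)=-109, f(3)=-289, f(4)=-649, f(5)=-1369, f(6)=-2809, f(7)=-5689, f(8)=-11449, f(9)=-22969, f(10)=-46009, f(11)=-92089, f(12)=-184249, f(13)=-368569; answer -368569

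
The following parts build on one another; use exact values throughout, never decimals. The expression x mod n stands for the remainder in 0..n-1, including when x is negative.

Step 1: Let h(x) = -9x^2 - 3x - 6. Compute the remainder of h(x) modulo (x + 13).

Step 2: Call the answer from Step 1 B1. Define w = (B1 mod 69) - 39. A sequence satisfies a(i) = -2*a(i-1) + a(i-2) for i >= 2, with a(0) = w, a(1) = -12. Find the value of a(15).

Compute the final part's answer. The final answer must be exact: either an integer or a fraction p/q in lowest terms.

-1613262

Step 1: remainder = value at the root: -9*(-13)^2 - 3*(-13)^1 - 6 = (-1521) + (39) + (-6) = -1488; answer -1488
Step 2: B1 = -1488; w = -9; a(2) = -2*(-12) + 1*(-9) = 15; iterating: a(2)=15, a(3)=-42, a(4)=99, a(5)=-240, a(6)=579, a(7)=-1398, a(8)=3375, a(9)=-8148, a(10)=19671, a(11)=-47490, a(12)=114651, a(13)=-276792, a(14)=668235, a(15)=-1613262; answer -1613262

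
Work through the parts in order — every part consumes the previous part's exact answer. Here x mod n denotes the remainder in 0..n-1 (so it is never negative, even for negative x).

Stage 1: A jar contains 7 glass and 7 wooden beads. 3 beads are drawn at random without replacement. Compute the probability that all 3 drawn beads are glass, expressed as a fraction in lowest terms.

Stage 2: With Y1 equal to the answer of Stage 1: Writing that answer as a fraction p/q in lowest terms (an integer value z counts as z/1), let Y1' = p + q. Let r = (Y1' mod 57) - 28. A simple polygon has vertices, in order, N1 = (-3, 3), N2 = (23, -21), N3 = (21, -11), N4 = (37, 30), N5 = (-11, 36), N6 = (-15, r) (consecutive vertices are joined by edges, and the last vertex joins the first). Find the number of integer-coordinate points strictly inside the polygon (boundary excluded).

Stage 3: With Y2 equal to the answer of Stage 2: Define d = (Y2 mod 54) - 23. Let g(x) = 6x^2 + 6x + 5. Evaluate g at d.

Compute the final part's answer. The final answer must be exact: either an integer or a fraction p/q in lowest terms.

Stage 1: total draws C(14,3) = 364; favorable C(7,3) = 35; P = 5/52; answer 5/52
Stage 2: Y1 = 5/52; threaded value p + q = 57; r = -28; cross terms: (-3*-21 - 23*3)=-6, (23*-11 - 21*-21)=188, (21*30 - 37*-11)=1037, (37*36 - -11*30)=1662, (-11*-28 - -15*36)=848, (-15*3 - -3*-28)=-129; twice the area = |3600| = 3600; area = 1800; boundary points = 2 + 2 + 1 + 6 + 4 + 1 = 16; strictly interior points = area - boundary/2 + 1 = 1793; answer 1793
Stage 3: Y2 = 1793; d = -12; 6*(-12)^2 + 6*(-12)^1 + 5 = (864) + (-72) + (5) = 797; answer 797

797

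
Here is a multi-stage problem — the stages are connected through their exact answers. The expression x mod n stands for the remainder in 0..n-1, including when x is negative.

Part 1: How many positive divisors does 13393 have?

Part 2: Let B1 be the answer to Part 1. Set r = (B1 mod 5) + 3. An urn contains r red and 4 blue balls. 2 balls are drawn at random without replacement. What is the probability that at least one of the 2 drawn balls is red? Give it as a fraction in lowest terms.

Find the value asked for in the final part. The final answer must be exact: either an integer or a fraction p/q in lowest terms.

49/55

Part 1: 13393 = 59 * 227; number of divisors = (1+1) * (1+1) = 4; answer 4
Part 2: B1 = 4; r = 7; total draws C(11,2) = 55; complement C(4,2) = 6; favorable 55 - 6 = 49; P = 49/55; answer 49/55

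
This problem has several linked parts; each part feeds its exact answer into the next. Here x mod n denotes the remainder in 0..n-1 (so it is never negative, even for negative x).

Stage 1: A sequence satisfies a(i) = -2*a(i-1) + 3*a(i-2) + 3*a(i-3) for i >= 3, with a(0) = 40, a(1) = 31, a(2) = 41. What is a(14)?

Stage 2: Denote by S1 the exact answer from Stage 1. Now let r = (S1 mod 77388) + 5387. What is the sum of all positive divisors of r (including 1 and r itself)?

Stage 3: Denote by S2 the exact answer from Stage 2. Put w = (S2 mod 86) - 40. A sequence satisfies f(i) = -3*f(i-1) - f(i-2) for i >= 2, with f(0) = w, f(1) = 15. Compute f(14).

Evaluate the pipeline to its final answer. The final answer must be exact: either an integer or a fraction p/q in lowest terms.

Stage 1: a(3) = -2*(41) + 3*(31) + 3*(40) = 131; iterating: a(3)=131, a(4)=-46, a(5)=608, a(6)=-961, a(7)=3608, a(8)=-8275, a(9)=24491, a(10)=-62983, a(11)=174614, a(12)=-464704, a(13)=1264301, a(14)=-3398872; answer -3398872
Stage 2: S1 = -3398872; r = 11587; 11587 is prime, so its only divisors are 1 and 11587; sigma = 1 + 11587 = 11588; answer 11588
Stage 3: S2 = 11588; w = 24; f(2) = -3*(15) - 1*(24) = -69; iterating: f(2)=-69, f(3)=192, f(4)=-507, f(5)=1329, f(6)=-3480, f(7)=9111, f(8)=-23853, f(9)=62448, f(10)=-163491, f(11)=428025, f(12)=-1120584, f(13)=2933727, f(14)=-7680597; answer -7680597

-7680597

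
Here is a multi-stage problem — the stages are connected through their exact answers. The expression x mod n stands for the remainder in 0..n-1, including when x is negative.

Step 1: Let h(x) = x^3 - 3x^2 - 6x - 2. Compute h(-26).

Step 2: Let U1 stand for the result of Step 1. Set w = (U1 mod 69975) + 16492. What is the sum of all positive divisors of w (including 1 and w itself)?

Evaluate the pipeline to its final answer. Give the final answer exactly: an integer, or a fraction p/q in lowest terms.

90720

Step 1: 1*(-26)^3 - 3*(-26)^2 - 6*(-26)^1 - 2 = (-17576) + (-2028) + (156) + (-2) = -19450; answer -19450
Step 2: U1 = -19450; w = 67017; 67017 = 3 * 89 * 251; sigma = (1 + 3) * (1 + 89) * (1 + 251) = 4 * 90 * 252 = 90720; answer 90720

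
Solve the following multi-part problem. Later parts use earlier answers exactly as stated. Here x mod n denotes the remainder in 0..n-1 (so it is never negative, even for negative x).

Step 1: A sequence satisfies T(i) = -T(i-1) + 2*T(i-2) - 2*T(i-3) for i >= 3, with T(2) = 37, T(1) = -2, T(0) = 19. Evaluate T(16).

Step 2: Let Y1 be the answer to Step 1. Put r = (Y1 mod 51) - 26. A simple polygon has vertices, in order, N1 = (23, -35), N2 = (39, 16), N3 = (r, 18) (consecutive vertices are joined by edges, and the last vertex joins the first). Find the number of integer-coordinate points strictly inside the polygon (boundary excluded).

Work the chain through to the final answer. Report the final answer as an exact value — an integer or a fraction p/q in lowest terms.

Step 1: T(3) = -1*(37) + 2*(-2) - 2*(19) = -79; iterating: T(3)=-79, T(4)=157, T(5)=-389, T(6)=861, T(7)=-1953, T(8)=4453, T(9)=-10081, T(10)=22893, T(11)=-51961, T(12)=117909, T(13)=-267617, T(14)=607357, T(15)=-1378409, T(16)=3128357; answer 3128357
Step 2: Y1 = 3128357; r = -9; cross terms: (23*16 - 39*-35)=1733, (39*18 - -9*16)=846, (-9*-35 - 23*18)=-99; twice the area = |2480| = 2480; area = 1240; boundary points = 1 + 2 + 1 = 4; strictly interior points = area - boundary/2 + 1 = 1239; answer 1239

1239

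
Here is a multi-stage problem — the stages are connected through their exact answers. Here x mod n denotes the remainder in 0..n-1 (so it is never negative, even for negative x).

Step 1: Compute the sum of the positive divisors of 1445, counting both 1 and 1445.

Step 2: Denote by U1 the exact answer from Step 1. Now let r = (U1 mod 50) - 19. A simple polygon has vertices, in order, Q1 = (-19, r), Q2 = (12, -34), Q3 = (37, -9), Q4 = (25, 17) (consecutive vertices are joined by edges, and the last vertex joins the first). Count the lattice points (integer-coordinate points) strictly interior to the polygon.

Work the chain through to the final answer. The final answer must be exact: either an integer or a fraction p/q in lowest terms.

1622

Step 1: 1445 = 5 * 17^2; sigma = (1 + 5) * (1 + 17 + 289) = 6 * 307 = 1842; answer 1842
Step 2: U1 = 1842; r = 23; cross terms: (-19*-34 - 12*23)=370, (12*-9 - 37*-34)=1150, (37*17 - 25*-9)=854, (25*23 - -19*17)=898; twice the area = |3272| = 3272; area = 1636; boundary points = 1 + 25 + 2 + 2 = 30; strictly interior points = area - boundary/2 + 1 = 1622; answer 1622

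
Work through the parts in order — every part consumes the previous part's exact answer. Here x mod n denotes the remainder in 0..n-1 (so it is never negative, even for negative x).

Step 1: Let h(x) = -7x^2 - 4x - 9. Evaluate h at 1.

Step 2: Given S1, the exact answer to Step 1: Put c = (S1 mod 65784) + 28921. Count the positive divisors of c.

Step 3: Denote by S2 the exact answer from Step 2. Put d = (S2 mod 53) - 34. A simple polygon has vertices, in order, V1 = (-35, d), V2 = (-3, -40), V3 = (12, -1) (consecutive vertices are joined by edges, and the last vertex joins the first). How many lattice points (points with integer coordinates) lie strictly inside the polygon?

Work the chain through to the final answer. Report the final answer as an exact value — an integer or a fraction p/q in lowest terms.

Step 1: -7*(1)^2 - 4*(1)^1 - 9 = (-7) + (-4) + (-9) = -20; answer -20
Step 2: S1 = -20; c = 94685; 94685 = 5 * 29 * 653; number of divisors = (1+1) * (1+1) * (1+1) = 8; answer 8
Step 3: S2 = 8; d = -26; cross terms: (-35*-40 - -3*-26)=1322, (-3*-1 - 12*-40)=483, (12*-26 - -35*-1)=-347; twice the area = |1458| = 1458; area = 729; boundary points = 2 + 3 + 1 = 6; strictly interior points = area - boundary/2 + 1 = 727; answer 727

727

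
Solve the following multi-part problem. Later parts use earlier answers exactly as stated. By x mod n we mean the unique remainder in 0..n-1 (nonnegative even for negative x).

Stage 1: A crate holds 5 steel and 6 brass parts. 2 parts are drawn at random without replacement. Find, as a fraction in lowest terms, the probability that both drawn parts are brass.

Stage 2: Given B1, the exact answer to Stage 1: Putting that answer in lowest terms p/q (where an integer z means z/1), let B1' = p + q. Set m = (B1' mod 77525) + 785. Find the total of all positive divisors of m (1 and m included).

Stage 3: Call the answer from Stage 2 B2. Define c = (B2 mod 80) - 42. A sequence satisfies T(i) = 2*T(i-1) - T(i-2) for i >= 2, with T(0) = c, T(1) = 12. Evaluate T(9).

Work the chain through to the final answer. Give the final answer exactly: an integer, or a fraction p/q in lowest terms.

Stage 1: total draws C(11,2) = 55; favorable C(6,2) = 15; P = 3/11; answer 3/11
Stage 2: B1 = 3/11; threaded value p + q = 14; m = 799; 799 = 17 * 47; sigma = (1 + 17) * (1 + 47) = 18 * 48 = 864; answer 864
Stage 3: B2 = 864; c = 22; T(2) = 2*(12) - 1*(22) = 2; iterating: T(2)=2, T(3)=-8, T(4)=-18, T(5)=-28, T(6)=-38, T(7)=-48, T(8)=-58, T(9)=-68; answer -68

-68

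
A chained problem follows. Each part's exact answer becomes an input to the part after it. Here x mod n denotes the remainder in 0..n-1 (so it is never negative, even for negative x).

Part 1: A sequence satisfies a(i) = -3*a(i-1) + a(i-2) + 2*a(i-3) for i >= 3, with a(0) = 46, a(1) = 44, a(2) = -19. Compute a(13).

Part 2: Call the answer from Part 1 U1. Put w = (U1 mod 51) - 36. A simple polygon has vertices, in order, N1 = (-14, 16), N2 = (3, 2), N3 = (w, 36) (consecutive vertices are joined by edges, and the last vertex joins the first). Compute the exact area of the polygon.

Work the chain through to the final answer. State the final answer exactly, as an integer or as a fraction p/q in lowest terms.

Part 1: a(3) = -3*(-19) + 1*(44) + 2*(46) = 193; iterating: a(3)=193, a(4)=-510, a(5)=1685, a(6)=-5179, a(7)=16202, a(8)=-50415, a(9)=157089, a(10)=-489278, a(11)=1524093, a(12)=-4747379, a(13)=14787674; answer 14787674
Part 2: U1 = 14787674; w = -16; cross terms: (-14*2 - 3*16)=-76, (3*36 - -16*2)=140, (-16*16 - -14*36)=248; twice the area = |312| = 312; area = 156; answer 156

156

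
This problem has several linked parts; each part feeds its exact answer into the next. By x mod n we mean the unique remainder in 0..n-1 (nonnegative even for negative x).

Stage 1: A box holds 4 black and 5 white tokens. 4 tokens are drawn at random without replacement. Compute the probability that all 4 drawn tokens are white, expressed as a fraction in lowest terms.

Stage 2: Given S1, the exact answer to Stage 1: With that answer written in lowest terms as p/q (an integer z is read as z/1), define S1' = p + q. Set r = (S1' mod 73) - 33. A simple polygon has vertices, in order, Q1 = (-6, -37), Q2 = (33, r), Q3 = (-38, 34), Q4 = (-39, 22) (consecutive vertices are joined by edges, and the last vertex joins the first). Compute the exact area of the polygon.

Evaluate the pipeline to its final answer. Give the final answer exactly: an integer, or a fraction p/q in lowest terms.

Stage 1: total draws C(9,4) = 126; favorable C(5,4) = 5; P = 5/126; answer 5/126
Stage 2: S1 = 5/126; threaded value p + q = 131; r = 25; cross terms: (-6*25 - 33*-37)=1071, (33*34 - -38*25)=2072, (-38*22 - -39*34)=490, (-39*-37 - -6*22)=1575; twice the area = |5208| = 5208; area = 2604; answer 2604

2604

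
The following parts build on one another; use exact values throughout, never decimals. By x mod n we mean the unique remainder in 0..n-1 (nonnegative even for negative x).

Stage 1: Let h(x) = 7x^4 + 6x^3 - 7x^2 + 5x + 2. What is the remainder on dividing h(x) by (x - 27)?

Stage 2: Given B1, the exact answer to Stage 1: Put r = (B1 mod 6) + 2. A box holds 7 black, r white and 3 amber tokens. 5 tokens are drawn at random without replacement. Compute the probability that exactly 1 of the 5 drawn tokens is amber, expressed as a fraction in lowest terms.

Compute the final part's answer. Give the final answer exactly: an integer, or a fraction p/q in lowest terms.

33/68

Stage 1: remainder = value at the root: 7*(27)^4 + 6*(27)^3 - 7*(27)^2 + 5*(27)^1 + 2 = (3720087) + (118098) + (-5103) + (135) + (2) = 3833219; answer 3833219
Stage 2: B1 = 3833219; r = 7; total draws C(17,5) = 6188; favorable C(3,1)*C(14,4) = 3003; P = 33/68; answer 33/68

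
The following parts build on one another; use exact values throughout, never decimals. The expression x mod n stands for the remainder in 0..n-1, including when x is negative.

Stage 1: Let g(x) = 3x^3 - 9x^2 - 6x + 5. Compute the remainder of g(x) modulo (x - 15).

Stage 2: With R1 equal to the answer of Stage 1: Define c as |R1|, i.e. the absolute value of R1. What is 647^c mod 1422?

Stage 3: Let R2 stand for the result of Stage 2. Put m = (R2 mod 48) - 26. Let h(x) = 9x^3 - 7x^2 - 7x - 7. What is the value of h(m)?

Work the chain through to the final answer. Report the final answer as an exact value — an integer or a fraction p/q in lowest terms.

Stage 1: remainder = value at the root: 3*(15)^3 - 9*(15)^2 - 6*(15)^1 + 5 = (10125) + (-2025) + (-90) + (5) = 8015; answer 8015
Stage 2: R1 = 8015; c = 8015; squarings mod 1422: 647^1=647, 647^2=541, 647^4=1171, 647^8=433, 647^16=1207, 647^32=721, 647^64=811, 647^128=757, 647^256=1405, 647^512=289, 647^1024=1045, 647^2048=1351, 647^4096=775; 647^8015 = 647^1 * 647^2 * 647^4 * 647^8 * 647^64 * 647^256 * 647^512 * 647^1024 * 647^2048 * 647^4096 = 71 (mod 1422); answer 71
Stage 3: R2 = 71; m = -3; 9*(-3)^3 - 7*(-3)^2 - 7*(-3)^1 - 7 = (-243) + (-63) + (21) + (-7) = -292; answer -292

-292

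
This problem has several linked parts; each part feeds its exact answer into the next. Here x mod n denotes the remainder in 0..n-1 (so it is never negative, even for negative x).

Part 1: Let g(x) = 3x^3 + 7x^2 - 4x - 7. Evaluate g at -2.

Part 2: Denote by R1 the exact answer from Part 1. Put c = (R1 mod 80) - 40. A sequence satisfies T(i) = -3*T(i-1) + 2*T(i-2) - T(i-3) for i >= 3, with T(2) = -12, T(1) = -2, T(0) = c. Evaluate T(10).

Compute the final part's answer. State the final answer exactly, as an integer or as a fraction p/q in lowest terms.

Part 1: 3*(-2)^3 + 7*(-2)^2 - 4*(-2)^1 - 7 = (-24) + (28) + (8) + (-7) = 5; answer 5
Part 2: R1 = 5; c = -35; T(3) = -3*(-12) + 2*(-2) - 1*(-35) = 67; iterating: T(3)=67, T(4)=-223, T(5)=815, T(6)=-2958, T(7)=10727, T(8)=-38912, T(9)=141148, T(10)=-511995; answer -511995

-511995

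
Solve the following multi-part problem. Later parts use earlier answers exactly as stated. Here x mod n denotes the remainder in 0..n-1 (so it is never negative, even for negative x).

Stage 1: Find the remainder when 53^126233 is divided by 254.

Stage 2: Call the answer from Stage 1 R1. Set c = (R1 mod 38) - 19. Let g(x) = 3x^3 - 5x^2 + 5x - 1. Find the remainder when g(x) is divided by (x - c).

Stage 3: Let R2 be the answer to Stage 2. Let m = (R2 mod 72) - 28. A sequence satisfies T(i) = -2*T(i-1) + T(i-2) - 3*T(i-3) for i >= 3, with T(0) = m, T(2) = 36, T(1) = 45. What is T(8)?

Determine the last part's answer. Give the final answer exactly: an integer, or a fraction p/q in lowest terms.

Stage 1: squarings mod 254: 53^1=53, 53^2=15, 53^4=225, 53^8=79, 53^16=145, 53^32=197, 53^64=201, 53^128=15, 53^256=225, 53^512=79, 53^1024=145, 53^2048=197, 53^4096=201, 53^8192=15, 53^16384=225, 53^32768=79, 53^65536=145; 53^126233 = 53^1 * 53^8 * 53^16 * 53^256 * 53^1024 * 53^2048 * 53^8192 * 53^16384 * 53^32768 * 53^65536 = 223 (mod 254); answer 223
Stage 2: R1 = 223; c = 14; remainder = value at the root: 3*(14)^3 - 5*(14)^2 + 5*(14)^1 - 1 = (8232) + (-980) + (70) + (-1) = 7321; answer 7321
Stage 3: R2 = 7321; m = 21; T(3) = -2*(36) + 1*(45) - 3*(21) = -90; iterating: T(3)=-90, T(4)=81, T(5)=-360, T(6)=1071, T(7)=-2745, T(8)=7641; answer 7641

7641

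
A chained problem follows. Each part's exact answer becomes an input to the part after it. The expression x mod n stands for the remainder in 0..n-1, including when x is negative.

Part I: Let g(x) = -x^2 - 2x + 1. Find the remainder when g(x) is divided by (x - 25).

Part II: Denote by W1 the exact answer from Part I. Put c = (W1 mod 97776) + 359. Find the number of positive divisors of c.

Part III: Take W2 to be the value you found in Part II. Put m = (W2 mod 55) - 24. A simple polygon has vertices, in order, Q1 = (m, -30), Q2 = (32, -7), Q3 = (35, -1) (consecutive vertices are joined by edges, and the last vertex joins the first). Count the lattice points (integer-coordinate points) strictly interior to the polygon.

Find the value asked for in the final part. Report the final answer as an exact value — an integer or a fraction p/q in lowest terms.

Part I: remainder = value at the root: -1*(25)^2 - 2*(25)^1 + 1 = (-625) + (-50) + (1) = -674; answer -674
Part II: W1 = -674; c = 97461; 97461 = 3^2 * 7^2 * 13 * 17; number of divisors = (2+1) * (2+1) * (1+1) * (1+1) = 36; answer 36
Part III: W2 = 36; m = 12; cross terms: (12*-7 - 32*-30)=876, (32*-1 - 35*-7)=213, (35*-30 - 12*-1)=-1038; twice the area = |51| = 51; area = 51/2; boundary points = 1 + 3 + 1 = 5; strictly interior points = area - boundary/2 + 1 = 24; answer 24

24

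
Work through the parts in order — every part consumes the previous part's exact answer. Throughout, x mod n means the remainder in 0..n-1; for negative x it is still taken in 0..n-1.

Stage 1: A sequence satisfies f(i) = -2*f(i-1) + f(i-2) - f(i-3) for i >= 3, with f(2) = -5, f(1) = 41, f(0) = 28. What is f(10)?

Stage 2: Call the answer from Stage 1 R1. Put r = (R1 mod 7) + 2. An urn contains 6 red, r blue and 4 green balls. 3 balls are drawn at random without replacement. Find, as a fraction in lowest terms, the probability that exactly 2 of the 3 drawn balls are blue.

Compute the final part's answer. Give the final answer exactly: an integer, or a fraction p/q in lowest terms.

Stage 1: f(3) = -2*(-5) + 1*(41) - 1*(28) = 23; iterating: f(3)=23, f(4)=-92, f(5)=212, f(6)=-539, f(7)=1382, f(8)=-3515, f(9)=8951, f(10)=-22799; answer -22799
Stage 2: R1 = -22799; r = 2; total draws C(12,3) = 220; favorable C(2,2)*C(10,1) = 10; P = 1/22; answer 1/22

1/22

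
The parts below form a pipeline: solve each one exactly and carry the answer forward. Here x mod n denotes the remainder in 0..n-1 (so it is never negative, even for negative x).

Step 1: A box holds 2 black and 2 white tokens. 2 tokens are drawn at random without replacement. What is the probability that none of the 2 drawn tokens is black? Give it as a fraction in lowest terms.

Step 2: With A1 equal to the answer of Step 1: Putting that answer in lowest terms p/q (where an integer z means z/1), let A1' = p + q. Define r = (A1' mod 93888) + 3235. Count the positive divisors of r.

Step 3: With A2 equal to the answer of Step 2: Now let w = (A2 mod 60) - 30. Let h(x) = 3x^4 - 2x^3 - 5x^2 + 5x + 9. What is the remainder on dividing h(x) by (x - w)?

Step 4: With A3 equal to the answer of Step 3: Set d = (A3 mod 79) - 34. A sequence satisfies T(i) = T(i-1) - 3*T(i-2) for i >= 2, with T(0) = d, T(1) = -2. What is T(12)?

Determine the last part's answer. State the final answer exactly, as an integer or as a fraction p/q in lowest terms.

Step 1: total draws C(4,2) = 6; favorable C(2,2) = 1; P = 1/6; answer 1/6
Step 2: A1 = 1/6; threaded value p + q = 7; r = 3242; 3242 = 2 * 1621; number of divisors = (1+1) * (1+1) = 4; answer 4
Step 3: A2 = 4; w = -26; remainder = value at the root: 3*(-26)^4 - 2*(-26)^3 - 5*(-26)^2 + 5*(-26)^1 + 9 = (1370928) + (35152) + (-3380) + (-130) + (9) = 1402579; answer 1402579
Step 4: A3 = 1402579; d = -21; T(2) = 1*(-2) - 3*(-21) = 61; iterating: T(2)=61, T(3)=67, T(4)=-116, T(5)=-317, T(6)=31, T(7)=982, T(8)=889, T(9)=-2057, T(10)=-4724, T(11)=1447, T(12)=15619; answer 15619

15619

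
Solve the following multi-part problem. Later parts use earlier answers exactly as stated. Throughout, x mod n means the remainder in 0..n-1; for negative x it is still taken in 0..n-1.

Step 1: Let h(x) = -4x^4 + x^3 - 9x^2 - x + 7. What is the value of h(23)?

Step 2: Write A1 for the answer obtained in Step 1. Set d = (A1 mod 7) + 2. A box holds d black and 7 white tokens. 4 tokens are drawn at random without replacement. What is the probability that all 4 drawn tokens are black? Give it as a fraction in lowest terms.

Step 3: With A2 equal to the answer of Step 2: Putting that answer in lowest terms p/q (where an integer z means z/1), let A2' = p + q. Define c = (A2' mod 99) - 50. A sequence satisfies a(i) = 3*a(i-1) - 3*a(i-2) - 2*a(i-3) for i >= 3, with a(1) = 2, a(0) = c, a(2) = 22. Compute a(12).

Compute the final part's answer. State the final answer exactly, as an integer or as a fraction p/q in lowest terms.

Step 1: -4*(23)^4 + 1*(23)^3 - 9*(23)^2 - 1*(23)^1 + 7 = (-1119364) + (12167) + (-4761) + (-23) + (7) = -1111974; answer -1111974
Step 2: A1 = -1111974; d = 6; total draws C(13,4) = 715; favorable C(6,4) = 15; P = 3/143; answer 3/143
Step 3: A2 = 3/143; threaded value p + q = 146; c = -3; a(3) = 3*(22) - 3*(2) - 2*(-3) = 66; iterating: a(3)=66, a(4)=128, a(5)=142, a(6)=-90, a(7)=-952, a(8)=-2870, a(9)=-5574, a(10)=-6208, a(11)=3838, a(12)=41286; answer 41286

41286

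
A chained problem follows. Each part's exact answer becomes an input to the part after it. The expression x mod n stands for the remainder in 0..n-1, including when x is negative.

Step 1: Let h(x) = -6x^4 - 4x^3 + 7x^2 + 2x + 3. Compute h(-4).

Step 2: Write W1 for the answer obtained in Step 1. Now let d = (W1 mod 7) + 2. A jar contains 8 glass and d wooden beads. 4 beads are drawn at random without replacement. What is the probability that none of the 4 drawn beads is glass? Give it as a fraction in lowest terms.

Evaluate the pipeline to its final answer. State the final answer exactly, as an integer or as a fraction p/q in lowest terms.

1/143

Step 1: -6*(-4)^4 - 4*(-4)^3 + 7*(-4)^2 + 2*(-4)^1 + 3 = (-1536) + (256) + (112) + (-8) + (3) = -1173; answer -1173
Step 2: W1 = -1173; d = 5; total draws C(13,4) = 715; favorable C(5,4) = 5; P = 1/143; answer 1/143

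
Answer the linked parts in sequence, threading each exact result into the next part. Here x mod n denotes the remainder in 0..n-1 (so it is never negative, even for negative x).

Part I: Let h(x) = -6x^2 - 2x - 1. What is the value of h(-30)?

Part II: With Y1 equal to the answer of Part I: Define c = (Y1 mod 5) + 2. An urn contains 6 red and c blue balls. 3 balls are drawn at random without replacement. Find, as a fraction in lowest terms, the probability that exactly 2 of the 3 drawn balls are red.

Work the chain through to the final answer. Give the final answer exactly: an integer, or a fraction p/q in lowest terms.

Part I: -6*(-30)^2 - 2*(-30)^1 - 1 = (-5400) + (60) + (-1) = -5341; answer -5341
Part II: Y1 = -5341; c = 6; total draws C(12,3) = 220; favorable C(6,2)*C(6,1) = 90; P = 9/22; answer 9/22

9/22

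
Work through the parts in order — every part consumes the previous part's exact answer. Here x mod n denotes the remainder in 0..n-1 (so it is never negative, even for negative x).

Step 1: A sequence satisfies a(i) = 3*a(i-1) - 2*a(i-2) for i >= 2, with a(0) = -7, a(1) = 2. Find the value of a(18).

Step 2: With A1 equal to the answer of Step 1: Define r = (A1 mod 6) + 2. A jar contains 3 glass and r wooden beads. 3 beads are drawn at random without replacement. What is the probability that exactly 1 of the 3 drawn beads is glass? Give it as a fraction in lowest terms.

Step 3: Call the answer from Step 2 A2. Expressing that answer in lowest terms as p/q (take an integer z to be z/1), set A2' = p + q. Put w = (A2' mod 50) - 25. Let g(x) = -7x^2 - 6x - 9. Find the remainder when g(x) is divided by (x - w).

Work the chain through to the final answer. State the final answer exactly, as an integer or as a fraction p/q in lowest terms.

Step 1: a(2) = 3*(2) - 2*(-7) = 20; iterating: a(2)=20, a(3)=56, a(4)=128, a(5)=272, a(6)=560, a(7)=1136, a(8)=2288, a(9)=4592, a(10)=9200, a(11)=18416, a(12)=36848, a(13)=73712, a(14)=147440, a(15)=294896, a(16)=589808, a(17)=1179632, a(18)=2359280; answer 2359280
Step 2: A1 = 2359280; r = 4; total draws C(7,3) = 35; favorable C(3,1)*C(4,2) = 18; P = 18/35; answer 18/35
Step 3: A2 = 18/35; threaded value p + q = 53; w = -22; remainder = value at the root: -7*(-22)^2 - 6*(-22)^1 - 9 = (-3388) + (132) + (-9) = -3265; answer -3265

-3265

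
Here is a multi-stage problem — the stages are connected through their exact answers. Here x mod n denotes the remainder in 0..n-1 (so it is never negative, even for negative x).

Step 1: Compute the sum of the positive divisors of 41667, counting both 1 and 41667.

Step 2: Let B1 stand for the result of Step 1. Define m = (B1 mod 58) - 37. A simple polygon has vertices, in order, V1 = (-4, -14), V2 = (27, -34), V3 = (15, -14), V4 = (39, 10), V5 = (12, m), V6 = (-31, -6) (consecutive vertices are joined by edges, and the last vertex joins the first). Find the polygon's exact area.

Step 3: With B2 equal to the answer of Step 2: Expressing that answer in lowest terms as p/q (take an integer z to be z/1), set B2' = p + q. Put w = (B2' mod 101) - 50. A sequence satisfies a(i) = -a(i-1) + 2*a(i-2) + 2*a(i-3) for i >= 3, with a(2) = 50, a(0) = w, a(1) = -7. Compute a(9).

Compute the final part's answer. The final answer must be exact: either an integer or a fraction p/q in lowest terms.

Step 1: 41667 = 3 * 17 * 19 * 43; sigma = (1 + 3) * (1 + 17) * (1 + 19) * (1 + 43) = 4 * 18 * 20 * 44 = 63360; answer 63360
Step 2: B1 = 63360; m = -13; cross terms: (-4*-34 - 27*-14)=514, (27*-14 - 15*-34)=132, (15*10 - 39*-14)=696, (39*-13 - 12*10)=-627, (12*-6 - -31*-13)=-475, (-31*-14 - -4*-6)=410; twice the area = |650| = 650; area = 325; answer 325
Step 3: B2 = 325; threaded value p + q = 326; w = -27; a(3) = -1*(50) + 2*(-7) + 2*(-27) = -118; iterating: a(3)=-118, a(4)=204, a(5)=-340, a(6)=512, a(7)=-784, a(8)=1128, a(9)=-1672; answer -1672

-1672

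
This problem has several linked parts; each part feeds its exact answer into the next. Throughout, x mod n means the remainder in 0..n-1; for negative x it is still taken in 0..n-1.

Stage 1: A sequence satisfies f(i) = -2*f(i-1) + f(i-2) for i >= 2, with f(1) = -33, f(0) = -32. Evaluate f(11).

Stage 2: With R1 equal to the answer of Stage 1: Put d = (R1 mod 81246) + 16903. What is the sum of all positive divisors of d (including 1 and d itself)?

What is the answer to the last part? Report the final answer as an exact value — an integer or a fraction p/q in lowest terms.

Stage 1: f(2) = -2*(-33) + 1*(-32) = 34; iterating: f(2)=34, f(3)=-101, f(4)=236, f(5)=-573, f(6)=1382, f(7)=-3337, f(8)=8056, f(9)=-19449, f(10)=46954, f(11)=-113357; answer -113357
Stage 2: R1 = -113357; d = 66038; 66038 = 2 * 7 * 53 * 89; sigma = (1 + 2) * (1 + 7) * (1 + 53) * (1 + 89) = 3 * 8 * 54 * 90 = 116640; answer 116640

116640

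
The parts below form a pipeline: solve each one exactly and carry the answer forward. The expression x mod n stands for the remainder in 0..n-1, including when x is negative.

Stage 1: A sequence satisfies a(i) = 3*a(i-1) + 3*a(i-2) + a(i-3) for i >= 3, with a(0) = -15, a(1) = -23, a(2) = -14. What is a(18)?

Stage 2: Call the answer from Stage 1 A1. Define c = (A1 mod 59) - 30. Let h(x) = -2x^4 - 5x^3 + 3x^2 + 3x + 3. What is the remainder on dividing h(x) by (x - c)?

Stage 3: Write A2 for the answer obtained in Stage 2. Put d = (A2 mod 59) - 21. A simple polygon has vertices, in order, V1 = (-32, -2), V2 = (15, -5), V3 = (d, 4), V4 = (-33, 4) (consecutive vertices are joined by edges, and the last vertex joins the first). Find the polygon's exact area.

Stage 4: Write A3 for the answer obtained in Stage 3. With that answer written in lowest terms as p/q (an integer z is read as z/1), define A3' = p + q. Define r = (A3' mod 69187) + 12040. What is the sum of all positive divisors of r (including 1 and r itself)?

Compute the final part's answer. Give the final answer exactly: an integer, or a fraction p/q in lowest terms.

20020

Stage 1: a(3) = 3*(-14) + 3*(-23) + 1*(-15) = -126; iterating: a(3)=-126, a(4)=-443, a(5)=-1721, a(6)=-6618, a(7)=-25460, a(8)=-97955, a(9)=-376863, a(10)=-1449914, a(11)=-5578286, a(12)=-21461463, a(13)=-82569161, a(14)=-317670158, a(15)=-1222179420, a(16)=-4702117895, a(17)=-18090562103, a(18)=-69600219414; answer -69600219414
Stage 2: A1 = -69600219414; c = -20; remainder = value at the root: -2*(-20)^4 - 5*(-20)^3 + 3*(-20)^2 + 3*(-20)^1 + 3 = (-320000) + (40000) + (1200) + (-60) + (3) = -278857; answer -278857
Stage 3: A2 = -278857; d = 15; cross terms: (-32*-5 - 15*-2)=190, (15*4 - 15*-5)=135, (15*4 - -33*4)=192, (-33*-2 - -32*4)=194; twice the area = |711| = 711; area = 711/2; answer 711/2
Stage 4: A3 = 711/2; threaded value p + q = 713; r = 12753; 12753 = 3^2 * 13 * 109; sigma = (1 + 3 + 9) * (1 + 13) * (1 + 109) = 13 * 14 * 110 = 20020; answer 20020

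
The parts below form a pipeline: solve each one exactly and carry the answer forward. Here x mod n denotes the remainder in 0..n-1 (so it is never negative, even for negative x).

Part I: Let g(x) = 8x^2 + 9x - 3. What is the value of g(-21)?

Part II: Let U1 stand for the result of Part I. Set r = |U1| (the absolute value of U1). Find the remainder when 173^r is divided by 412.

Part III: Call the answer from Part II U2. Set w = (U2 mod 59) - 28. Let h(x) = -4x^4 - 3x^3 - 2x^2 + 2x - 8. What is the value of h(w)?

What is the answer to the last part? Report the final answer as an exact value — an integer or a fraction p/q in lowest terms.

-24245

Part I: 8*(-21)^2 + 9*(-21)^1 - 3 = (3528) + (-189) + (-3) = 3336; answer 3336
Part II: U1 = 3336; r = 3336; squarings mod 412: 173^1=173, 173^2=265, 173^4=185, 173^8=29, 173^16=17, 173^32=289, 173^64=297, 173^128=41, 173^256=33, 173^512=265, 173^1024=185, 173^2048=29; 173^3336 = 173^8 * 173^256 * 173^1024 * 173^2048 = 373 (mod 412); answer 373
Part III: U2 = 373; w = -9; -4*(-9)^4 - 3*(-9)^3 - 2*(-9)^2 + 2*(-9)^1 - 8 = (-26244) + (2187) + (-162) + (-18) + (-8) = -24245; answer -24245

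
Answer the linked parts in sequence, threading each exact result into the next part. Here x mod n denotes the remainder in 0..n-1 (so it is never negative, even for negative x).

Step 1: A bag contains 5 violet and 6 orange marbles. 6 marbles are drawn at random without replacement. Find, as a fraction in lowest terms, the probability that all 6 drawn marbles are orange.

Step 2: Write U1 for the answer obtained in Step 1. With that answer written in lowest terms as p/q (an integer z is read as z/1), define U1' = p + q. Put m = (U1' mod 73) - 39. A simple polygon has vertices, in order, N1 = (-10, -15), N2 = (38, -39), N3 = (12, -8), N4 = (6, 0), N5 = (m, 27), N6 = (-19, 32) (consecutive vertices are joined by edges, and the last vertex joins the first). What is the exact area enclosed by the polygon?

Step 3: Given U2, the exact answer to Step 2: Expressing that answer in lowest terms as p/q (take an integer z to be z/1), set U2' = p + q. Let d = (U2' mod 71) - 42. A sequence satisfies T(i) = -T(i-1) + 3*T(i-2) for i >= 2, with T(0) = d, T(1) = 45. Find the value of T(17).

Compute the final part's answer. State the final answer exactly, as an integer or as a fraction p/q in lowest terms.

35134812

Step 1: total draws C(11,6) = 462; favorable C(6,6) = 1; P = 1/462; answer 1/462
Step 2: U1 = 1/462; threaded value p + q = 463; m = -14; cross terms: (-10*-39 - 38*-15)=960, (38*-8 - 12*-39)=164, (12*0 - 6*-8)=48, (6*27 - -14*0)=162, (-14*32 - -19*27)=65, (-19*-15 - -10*32)=605; twice the area = |2004| = 2004; area = 1002; answer 1002
Step 3: U2 = 1002; threaded value p + q = 1003; d = -33; T(2) = -1*(45) + 3*(-33) = -144; iterating: T(2)=-144, T(3)=279, T(4)=-711, T(5)=1548, T(6)=-3681, T(7)=8325, T(8)=-19368, T(9)=44343, T(10)=-102447, T(11)=235476, T(12)=-542817, T(13)=1249245, T(14)=-2877696, T(15)=6625431, T(16)=-15258519, T(17)=35134812; answer 35134812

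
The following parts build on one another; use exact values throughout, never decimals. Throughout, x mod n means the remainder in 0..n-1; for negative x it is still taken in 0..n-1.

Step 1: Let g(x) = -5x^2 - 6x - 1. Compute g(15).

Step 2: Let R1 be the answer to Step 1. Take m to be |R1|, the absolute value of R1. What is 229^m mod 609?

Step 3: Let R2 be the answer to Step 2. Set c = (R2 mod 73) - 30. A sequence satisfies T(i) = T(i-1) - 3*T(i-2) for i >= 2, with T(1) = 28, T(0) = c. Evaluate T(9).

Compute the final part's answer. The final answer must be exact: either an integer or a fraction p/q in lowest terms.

Step 1: -5*(15)^2 - 6*(15)^1 - 1 = (-1125) + (-90) + (-1) = -1216; answer -1216
Step 2: R1 = -1216; m = 1216; squarings mod 609: 229^1=229, 229^2=67, 229^4=226, 229^8=529, 229^16=310, 229^32=487, 229^64=268, 229^128=571, 229^256=226, 229^512=529, 229^1024=310; 229^1216 = 229^64 * 229^128 * 229^1024 = 16 (mod 609); answer 16
Step 3: R2 = 16; c = -14; T(2) = 1*(28) - 3*(-14) = 70; iterating: T(2)=70, T(3)=-14, T(4)=-224, T(5)=-182, T(6)=490, T(7)=1036, T(8)=-434, T(9)=-3542; answer -3542

-3542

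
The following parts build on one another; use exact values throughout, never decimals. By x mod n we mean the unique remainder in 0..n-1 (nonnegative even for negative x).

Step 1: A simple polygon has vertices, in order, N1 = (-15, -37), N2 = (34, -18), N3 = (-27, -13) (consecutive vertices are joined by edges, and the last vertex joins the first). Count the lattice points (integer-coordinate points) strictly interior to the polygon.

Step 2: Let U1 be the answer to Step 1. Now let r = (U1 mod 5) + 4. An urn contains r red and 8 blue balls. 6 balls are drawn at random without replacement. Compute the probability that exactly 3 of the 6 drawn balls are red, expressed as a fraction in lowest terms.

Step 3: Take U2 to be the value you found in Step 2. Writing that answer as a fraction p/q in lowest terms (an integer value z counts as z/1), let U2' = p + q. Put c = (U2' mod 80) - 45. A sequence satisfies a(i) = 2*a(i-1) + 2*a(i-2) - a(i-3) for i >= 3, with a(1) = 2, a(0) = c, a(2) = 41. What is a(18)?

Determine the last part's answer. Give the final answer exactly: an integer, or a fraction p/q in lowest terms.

Step 1: cross terms: (-15*-18 - 34*-37)=1528, (34*-13 - -27*-18)=-928, (-27*-37 - -15*-13)=804; twice the area = |1404| = 1404; area = 702; boundary points = 1 + 1 + 12 = 14; strictly interior points = area - boundary/2 + 1 = 696; answer 696
Step 2: U1 = 696; r = 5; total draws C(13,6) = 1716; favorable C(5,3)*C(8,3) = 560; P = 140/429; answer 140/429
Step 3: U2 = 140/429; threaded value p + q = 569; c = -36; a(3) = 2*(41) + 2*(2) - 1*(-36) = 122; iterating: a(3)=122, a(4)=324, a(5)=851, a(6)=2228, a(7)=5834, a(8)=15273, a(9)=39986, a(10)=104684, a(11)=274067, a(12)=717516, a(13)=1878482, a(14)=4917929, a(15)=12875306, a(16)=33707988, a(17)=88248659, a(18)=231037988; answer 231037988

231037988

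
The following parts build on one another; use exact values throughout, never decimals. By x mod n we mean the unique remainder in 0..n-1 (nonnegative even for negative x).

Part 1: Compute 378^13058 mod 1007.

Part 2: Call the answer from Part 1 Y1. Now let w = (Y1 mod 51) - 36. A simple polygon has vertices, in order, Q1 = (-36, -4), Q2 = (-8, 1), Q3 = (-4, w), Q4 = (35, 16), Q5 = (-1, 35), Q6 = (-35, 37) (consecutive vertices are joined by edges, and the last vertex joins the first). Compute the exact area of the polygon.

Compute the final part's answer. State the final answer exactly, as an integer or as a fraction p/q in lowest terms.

2295

Part 1: squarings mod 1007: 378^1=378, 378^2=897, 378^4=16, 378^8=256, 378^16=81, 378^32=519, 378^64=492, 378^128=384, 378^256=434, 378^512=47, 378^1024=195, 378^2048=766, 378^4096=682, 378^8192=897; 378^13058 = 378^2 * 378^256 * 378^512 * 378^4096 * 378^8192 = 731 (mod 1007); answer 731
Part 2: Y1 = 731; w = -19; cross terms: (-36*1 - -8*-4)=-68, (-8*-19 - -4*1)=156, (-4*16 - 35*-19)=601, (35*35 - -1*16)=1241, (-1*37 - -35*35)=1188, (-35*-4 - -36*37)=1472; twice the area = |4590| = 4590; area = 2295; answer 2295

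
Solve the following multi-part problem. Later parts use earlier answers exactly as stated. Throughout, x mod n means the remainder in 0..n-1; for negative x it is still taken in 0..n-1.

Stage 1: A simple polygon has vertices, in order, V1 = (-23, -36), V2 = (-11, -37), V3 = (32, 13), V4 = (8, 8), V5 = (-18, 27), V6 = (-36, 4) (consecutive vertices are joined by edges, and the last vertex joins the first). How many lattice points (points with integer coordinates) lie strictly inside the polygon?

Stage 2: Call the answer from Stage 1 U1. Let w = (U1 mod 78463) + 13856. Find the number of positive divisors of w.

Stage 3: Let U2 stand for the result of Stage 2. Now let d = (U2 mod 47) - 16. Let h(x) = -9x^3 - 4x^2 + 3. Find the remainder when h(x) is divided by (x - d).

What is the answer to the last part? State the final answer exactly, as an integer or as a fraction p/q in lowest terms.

-4861

Stage 1: cross terms: (-23*-37 - -11*-36)=455, (-11*13 - 32*-37)=1041, (32*8 - 8*13)=152, (8*27 - -18*8)=360, (-18*4 - -36*27)=900, (-36*-36 - -23*4)=1388; twice the area = |4296| = 4296; area = 2148; boundary points = 1 + 1 + 1 + 1 + 1 + 1 = 6; strictly interior points = area - boundary/2 + 1 = 2146; answer 2146
Stage 2: U1 = 2146; w = 16002; 16002 = 2 * 3^2 * 7 * 127; number of divisors = (1+1) * (2+1) * (1+1) * (1+1) = 24; answer 24
Stage 3: U2 = 24; d = 8; remainder = value at the root: -9*(8)^3 - 4*(8)^2 + 3 = (-4608) + (-256) + (3) = -4861; answer -4861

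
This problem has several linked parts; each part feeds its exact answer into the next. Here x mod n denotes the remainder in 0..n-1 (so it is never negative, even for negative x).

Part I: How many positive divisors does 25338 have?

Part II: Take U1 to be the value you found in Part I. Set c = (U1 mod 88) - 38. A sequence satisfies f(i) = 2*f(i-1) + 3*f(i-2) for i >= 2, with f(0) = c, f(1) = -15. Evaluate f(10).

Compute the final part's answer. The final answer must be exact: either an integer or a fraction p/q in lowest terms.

Part I: 25338 = 2 * 3 * 41 * 103; number of divisors = (1+1) * (1+1) * (1+1) * (1+1) = 16; answer 16
Part II: U1 = 16; c = -22; f(2) = 2*(-15) + 3*(-22) = -96; iterating: f(2)=-96, f(3)=-237, f(4)=-762, f(5)=-2235, f(6)=-6756, f(7)=-20217, f(8)=-60702, f(9)=-182055, f(10)=-546216; answer -546216

-546216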